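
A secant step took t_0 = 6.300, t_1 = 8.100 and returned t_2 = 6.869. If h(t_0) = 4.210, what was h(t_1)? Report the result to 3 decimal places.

The secant line through (6.300, 4.210) and (8.100, h(t_1)) crosses zero at t_2 = 6.869.
So (6.300, 4.210), (8.100, h(t_1)), (6.869, 0) are collinear:
h(t_1) = 4.210 · (8.100 − 6.869) / (6.300 − 6.869) = 4.210 · (1.23100)/(-0.56900) = -9.10810

-9.108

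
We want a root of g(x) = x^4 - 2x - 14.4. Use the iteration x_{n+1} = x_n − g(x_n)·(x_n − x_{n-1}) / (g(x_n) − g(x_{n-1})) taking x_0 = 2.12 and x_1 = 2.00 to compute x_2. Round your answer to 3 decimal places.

2.073

g(2.12) = 1.55963, g(2.00) = -2.40000
x_2 = 2.00000 − (-2.40000)·(2.00000 − 2.12000) / (-2.40000 − 1.55963) = 2.00000 − (0.28800)/(-3.95963) = 2.07273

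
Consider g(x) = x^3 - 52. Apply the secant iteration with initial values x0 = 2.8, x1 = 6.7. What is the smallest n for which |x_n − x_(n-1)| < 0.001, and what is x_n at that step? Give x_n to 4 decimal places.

n = 7, x_n = 3.7325

g(2.8) = -30.048000, g(6.7) = 248.763000
x2 = 6.700000 − 248.763000·(3.900000)/(278.811000) = 3.220311;  |Δ| = 3.479689
g(3.220311) = -18.604092
x3 = 3.220311 − (-18.604092)·(-3.479689)/(-267.367092) = 3.462436;  |Δ| = 0.242126
g(3.462436) = -10.490703
x4 = 3.462436 − (-10.490703)·(0.242126)/(8.113389) = 3.775508;  |Δ| = 0.313071
g(3.775508) = 1.817815
x5 = 3.775508 − 1.817815·(0.313071)/(12.308518) = 3.729271;  |Δ| = 0.046237
g(3.729271) = -0.135309
x6 = 3.729271 − (-0.135309)·(-0.046237)/(-1.953124) = 3.732474;  |Δ| = 0.003203
g(3.732474) = -0.001549
x7 = 3.732474 − (-0.001549)·(0.003203)/(0.133760) = 3.732511;  |Δ| = 0.000037
|x7 − x6| = 0.000037 < 0.001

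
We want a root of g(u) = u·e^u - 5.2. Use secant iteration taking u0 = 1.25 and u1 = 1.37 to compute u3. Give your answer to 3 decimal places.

1.349

g(1.25) = -0.83707, g(1.37) = 0.19143
u2 = 1.37000 − 0.19143·(1.37000 − 1.25000) / (0.19143 − (-0.83707)) = 1.37000 − (0.02297)/(1.02850) = 1.34766
g(1.34766) = -0.01361
u3 = 1.34766 − (-0.01361)·(1.34766 − 1.37000) / (-0.01361 − 0.19143) = 1.34766 − (0.00030)/(-0.20504) = 1.34915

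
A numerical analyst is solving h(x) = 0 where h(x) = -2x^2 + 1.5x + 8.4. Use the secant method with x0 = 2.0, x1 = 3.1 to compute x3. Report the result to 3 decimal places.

2.449

h(2.0) = 3.40000, h(3.1) = -6.17000
x2 = 3.10000 − (-6.17000)·(3.10000 − 2.00000) / (-6.17000 − 3.40000) = 3.10000 − (-6.78700)/(-9.57000) = 2.39080
h(2.39080) = 0.55431
x3 = 2.39080 − 0.55431·(2.39080 − 3.10000) / (0.55431 − (-6.17000)) = 2.39080 − (-0.39312)/(6.72431) = 2.44927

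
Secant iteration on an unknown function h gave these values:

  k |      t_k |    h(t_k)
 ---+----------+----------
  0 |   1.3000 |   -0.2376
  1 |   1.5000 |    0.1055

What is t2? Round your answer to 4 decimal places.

t2 = 1.5000 − 0.1055·(1.5000 − 1.3000) / (0.1055 − (-0.2376))
   = 1.5000 − (0.021100)/(0.343100) = 1.438502

1.4385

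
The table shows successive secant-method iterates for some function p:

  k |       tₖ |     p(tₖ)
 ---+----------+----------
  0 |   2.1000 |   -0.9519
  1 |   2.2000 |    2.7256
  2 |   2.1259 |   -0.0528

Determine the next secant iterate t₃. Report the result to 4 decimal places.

t₃ = 2.1259 − (-0.0528)·(2.1259 − 2.2000) / (-0.0528 − 2.7256)
   = 2.1259 − (0.003912)/(-2.778400) = 2.127308

2.1273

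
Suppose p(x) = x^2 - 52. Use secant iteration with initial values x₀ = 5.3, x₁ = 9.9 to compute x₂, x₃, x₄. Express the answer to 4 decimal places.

6.8730, 7.1569, 7.2124

p(5.3) = -23.910000, p(9.9) = 46.010000
x₂ = 9.900000 − 46.010000·(9.900000 − 5.300000) / (46.010000 − (-23.910000)) = 9.900000 − (211.646000)/(69.920000) = 6.873026
p(6.873026) = -4.761509
x₃ = 6.873026 − (-4.761509)·(6.873026 − 9.900000) / (-4.761509 − 46.010000) = 6.873026 − (14.412963)/(-50.771509) = 7.156905
p(7.156905) = -0.778707
x₄ = 7.156905 − (-0.778707)·(7.156905 − 6.873026) / (-0.778707 − (-4.761509)) = 7.156905 − (-0.221058)/(3.982802) = 7.212409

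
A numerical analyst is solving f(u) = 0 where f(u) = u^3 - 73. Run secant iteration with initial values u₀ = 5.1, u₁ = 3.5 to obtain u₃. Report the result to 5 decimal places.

f(5.1) = 59.6510000, f(3.5) = -30.1250000
u₂ = 3.5000000 − (-30.1250000)·(3.5000000 − 5.1000000) / (-30.1250000 − 59.6510000) = 3.5000000 − (48.2000000)/(-89.7760000) = 4.0368918
f(4.0368918) = -7.2128104
u₃ = 4.0368918 − (-7.2128104)·(4.0368918 − 3.5000000) / (-7.2128104 − (-30.1250000)) = 4.0368918 − (-3.8724989)/(22.9121896) = 4.2059066

4.20591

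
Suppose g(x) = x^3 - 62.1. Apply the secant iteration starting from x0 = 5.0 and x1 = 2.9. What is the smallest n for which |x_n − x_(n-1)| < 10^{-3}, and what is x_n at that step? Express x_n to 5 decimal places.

n = 6, x_n = 3.96002

g(5.0) = 62.9000000, g(2.9) = -37.7110000
x2 = 2.9000000 − (-37.7110000)·(-2.1000000)/(-100.6110000) = 3.6871217;  |Δ| = 0.7871217
g(3.6871217) = -11.9740735
x3 = 3.6871217 − (-11.9740735)·(0.7871217)/(25.7369265) = 4.0533291;  |Δ| = 0.3662074
g(4.0533291) = 4.4940758
x4 = 4.0533291 − 4.4940758·(0.3662074)/(16.4681493) = 3.9533929;  |Δ| = 0.0999362
g(3.9533929) = -0.3111747
x5 = 3.9533929 − (-0.3111747)·(-0.0999362)/(-4.8052504) = 3.9598645;  |Δ| = 0.0064716
g(3.9598645) = -0.0072382
x6 = 3.9598645 − (-0.0072382)·(0.0064716)/(0.3039365) = 3.9600186;  |Δ| = 0.0001541
|x6 − x5| = 0.0001541 < 10^{-3}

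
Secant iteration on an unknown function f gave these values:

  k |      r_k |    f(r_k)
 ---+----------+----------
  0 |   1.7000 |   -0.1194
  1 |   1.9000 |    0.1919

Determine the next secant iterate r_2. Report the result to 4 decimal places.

r_2 = 1.9000 − 0.1919·(1.9000 − 1.7000) / (0.1919 − (-0.1194))
   = 1.9000 − (0.038380)/(0.311300) = 1.776711

1.7767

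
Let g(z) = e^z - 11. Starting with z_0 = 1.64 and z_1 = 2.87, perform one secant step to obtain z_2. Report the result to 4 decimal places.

g(1.64) = -5.844830, g(2.87) = 6.637018
z_2 = 2.870000 − 6.637018·(2.870000 − 1.640000) / (6.637018 − (-5.844830)) = 2.870000 − (8.163532)/(12.481849) = 2.215968

2.2160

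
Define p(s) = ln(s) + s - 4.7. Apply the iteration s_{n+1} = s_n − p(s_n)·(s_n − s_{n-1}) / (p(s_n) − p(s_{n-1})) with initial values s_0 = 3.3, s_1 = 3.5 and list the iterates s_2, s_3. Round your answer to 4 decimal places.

3.4592, 3.4590

p(3.3) = -0.206078, p(3.5) = 0.052763
s_2 = 3.500000 − 0.052763·(3.500000 − 3.300000) / (0.052763 − (-0.206078)) = 3.500000 − (0.010553)/(0.258841) = 3.459231
p(3.459231) = 0.000278
s_3 = 3.459231 − 0.000278·(3.459231 − 3.500000) / (0.000278 − 0.052763) = 3.459231 − (-0.000011)/(-0.052485) = 3.459016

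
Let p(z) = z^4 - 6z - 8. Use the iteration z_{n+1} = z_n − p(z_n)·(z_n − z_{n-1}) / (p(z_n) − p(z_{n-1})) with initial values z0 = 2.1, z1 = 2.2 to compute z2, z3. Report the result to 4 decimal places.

p(2.1) = -1.151900, p(2.2) = 2.225600
z2 = 2.200000 − 2.225600·(2.200000 − 2.100000) / (2.225600 − (-1.151900)) = 2.200000 − (0.222560)/(3.377500) = 2.134105
p(2.134105) = -0.062029
z3 = 2.134105 − (-0.062029)·(2.134105 − 2.200000) / (-0.062029 − 2.225600) = 2.134105 − (0.004087)/(-2.287629) = 2.135892

2.1341, 2.1359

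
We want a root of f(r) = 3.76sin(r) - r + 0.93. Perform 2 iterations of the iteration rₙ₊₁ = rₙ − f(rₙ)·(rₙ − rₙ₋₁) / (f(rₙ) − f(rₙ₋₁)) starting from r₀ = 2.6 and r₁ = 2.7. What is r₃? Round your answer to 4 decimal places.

f(2.6) = 0.268285, f(2.7) = -0.163052
r₂ = 2.700000 − (-0.163052)·(2.700000 − 2.600000) / (-0.163052 − 0.268285) = 2.700000 − (-0.016305)/(-0.431337) = 2.662199
f(2.662199) = 0.002070
r₃ = 2.662199 − 0.002070·(2.662199 − 2.700000) / (0.002070 − (-0.163052)) = 2.662199 − (-0.000078)/(0.165122) = 2.662672

2.6627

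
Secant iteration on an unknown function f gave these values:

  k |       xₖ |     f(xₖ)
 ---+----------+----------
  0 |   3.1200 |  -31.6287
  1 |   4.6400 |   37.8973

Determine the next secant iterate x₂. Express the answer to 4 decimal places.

x₂ = 4.6400 − 37.8973·(4.6400 − 3.1200) / (37.8973 − (-31.6287))
   = 4.6400 − (57.603896)/(69.526000) = 3.811477

3.8115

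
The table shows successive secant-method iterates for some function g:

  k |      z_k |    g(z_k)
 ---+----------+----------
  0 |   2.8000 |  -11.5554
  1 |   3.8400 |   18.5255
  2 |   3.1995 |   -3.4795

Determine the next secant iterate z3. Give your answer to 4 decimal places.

z3 = 3.1995 − (-3.4795)·(3.1995 − 3.8400) / (-3.4795 − 18.5255)
   = 3.1995 − (2.228620)/(-22.005000) = 3.300778

3.3008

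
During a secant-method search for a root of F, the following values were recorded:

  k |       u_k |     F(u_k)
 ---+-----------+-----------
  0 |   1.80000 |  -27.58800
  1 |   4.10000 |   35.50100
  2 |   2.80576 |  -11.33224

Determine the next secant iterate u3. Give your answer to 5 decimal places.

u3 = 2.80576 − (-11.33224)·(2.80576 − 4.10000) / (-11.33224 − 35.50100)
   = 2.80576 − (14.6666383)/(-46.8332400) = 3.1189273

3.11893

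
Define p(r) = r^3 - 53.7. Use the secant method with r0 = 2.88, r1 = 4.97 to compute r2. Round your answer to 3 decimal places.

3.510

p(2.88) = -29.81213, p(4.97) = 69.06347
r2 = 4.97000 − 69.06347·(4.97000 − 2.88000) / (69.06347 − (-29.81213)) = 4.97000 − (144.34266)/(98.87560) = 3.51016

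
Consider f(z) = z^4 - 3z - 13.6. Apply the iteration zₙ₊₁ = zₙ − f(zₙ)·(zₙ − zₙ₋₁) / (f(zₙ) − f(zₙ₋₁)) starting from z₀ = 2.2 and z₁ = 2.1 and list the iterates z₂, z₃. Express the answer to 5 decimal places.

2.11229, 2.11315

f(2.2) = 3.2256000, f(2.1) = -0.4519000
z₂ = 2.1000000 − (-0.4519000)·(2.1000000 − 2.2000000) / (-0.4519000 − 3.2256000) = 2.1000000 − (0.0451900)/(-3.6775000) = 2.1122882
f(2.1122882) = -0.0295481
z₃ = 2.1122882 − (-0.0295481)·(2.1122882 − 2.1000000) / (-0.0295481 − (-0.4519000)) = 2.1122882 − (-0.0003631)/(0.4223519) = 2.1131479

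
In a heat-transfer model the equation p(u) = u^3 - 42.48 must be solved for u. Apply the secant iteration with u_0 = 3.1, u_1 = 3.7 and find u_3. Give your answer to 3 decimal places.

3.488

p(3.1) = -12.68900, p(3.7) = 8.17300
u_2 = 3.70000 − 8.17300·(3.70000 − 3.10000) / (8.17300 − (-12.68900)) = 3.70000 − (4.90380)/(20.86200) = 3.46494
p(3.46494) = -0.88055
u_3 = 3.46494 − (-0.88055)·(3.46494 − 3.70000) / (-0.88055 − 8.17300) = 3.46494 − (0.20698)/(-9.05355) = 3.48780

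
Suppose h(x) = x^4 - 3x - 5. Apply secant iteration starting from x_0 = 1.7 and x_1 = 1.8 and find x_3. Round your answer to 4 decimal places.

h(1.7) = -1.747900, h(1.8) = 0.097600
x_2 = 1.800000 − 0.097600·(1.800000 − 1.700000) / (0.097600 − (-1.747900)) = 1.800000 − (0.009760)/(1.845500) = 1.794711
h(1.794711) = -0.009363
x_3 = 1.794711 − (-0.009363)·(1.794711 − 1.800000) / (-0.009363 − 0.097600) = 1.794711 − (0.000050)/(-0.106963) = 1.795174

1.7952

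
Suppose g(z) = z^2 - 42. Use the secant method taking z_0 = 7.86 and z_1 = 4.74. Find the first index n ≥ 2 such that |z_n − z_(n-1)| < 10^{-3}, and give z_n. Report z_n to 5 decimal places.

g(7.86) = 19.7796000, g(4.74) = -19.5324000
z_2 = 4.7400000 − (-19.5324000)·(-3.1200000)/(-39.3120000) = 6.2901905;  |Δ| = 1.5501905
g(6.2901905) = -2.4335038
z_3 = 6.2901905 − (-2.4335038)·(1.5501905)/(17.0988962) = 6.5108126;  |Δ| = 0.2206221
g(6.5108126) = 0.3906804
z_4 = 6.5108126 − 0.3906804·(0.2206221)/(2.8241842) = 6.4802931;  |Δ| = 0.0305195
g(6.4802931) = -0.0058018
z_5 = 6.4802931 − (-0.0058018)·(-0.0305195)/(-0.3964822) = 6.4807397;  |Δ| = 0.0004466
|z_5 − z_4| = 0.0004466 < 10^{-3}

n = 5, z_n = 6.48074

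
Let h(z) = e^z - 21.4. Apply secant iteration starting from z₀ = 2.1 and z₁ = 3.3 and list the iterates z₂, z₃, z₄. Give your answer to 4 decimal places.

2.9382, 3.0489, 3.0643

h(2.1) = -13.233830, h(3.3) = 5.712639
z₂ = 3.300000 − 5.712639·(3.300000 − 2.100000) / (5.712639 − (-13.233830)) = 3.300000 − (6.855167)/(18.946469) = 2.938182
h(2.938182) = -2.518505
z₃ = 2.938182 − (-2.518505)·(2.938182 − 3.300000) / (-2.518505 − 5.712639) = 2.938182 − (0.911239)/(-8.231144) = 3.048889
h(3.048889) = -0.308109
z₄ = 3.048889 − (-0.308109)·(3.048889 − 2.938182) / (-0.308109 − (-2.518505)) = 3.048889 − (-0.034110)/(2.210396) = 3.064320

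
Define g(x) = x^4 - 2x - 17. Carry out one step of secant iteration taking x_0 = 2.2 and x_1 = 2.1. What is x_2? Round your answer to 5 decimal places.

g(2.2) = 2.0256000, g(2.1) = -1.7519000
x_2 = 2.1000000 − (-1.7519000)·(2.1000000 − 2.2000000) / (-1.7519000 − 2.0256000) = 2.1000000 − (0.1751900)/(-3.7775000) = 2.1463772

2.14638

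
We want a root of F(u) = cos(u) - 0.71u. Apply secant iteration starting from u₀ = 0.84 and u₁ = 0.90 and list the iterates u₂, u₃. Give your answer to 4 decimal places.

F(0.84) = 0.071063, F(0.90) = -0.017390
u₂ = 0.900000 − (-0.017390)·(0.900000 − 0.840000) / (-0.017390 − 0.071063) = 0.900000 − (-0.001043)/(-0.088453) = 0.888204
F(0.888204) = 0.000182
u₃ = 0.888204 − 0.000182·(0.888204 − 0.900000) / (0.000182 − (-0.017390)) = 0.888204 − (-0.000002)/(0.017572) = 0.888326

0.8882, 0.8883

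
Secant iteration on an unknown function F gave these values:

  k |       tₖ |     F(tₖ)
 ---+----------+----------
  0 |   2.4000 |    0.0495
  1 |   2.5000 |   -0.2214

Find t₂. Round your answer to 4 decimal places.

2.4183

t₂ = 2.5000 − (-0.2214)·(2.5000 − 2.4000) / (-0.2214 − 0.0495)
   = 2.5000 − (-0.022140)/(-0.270900) = 2.418272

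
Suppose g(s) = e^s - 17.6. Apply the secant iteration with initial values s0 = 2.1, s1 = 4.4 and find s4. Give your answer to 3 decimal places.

2.944

g(2.1) = -9.43383, g(4.4) = 63.85087
s2 = 4.40000 − 63.85087·(4.40000 − 2.10000) / (63.85087 − (-9.43383)) = 4.40000 − (146.85700)/(73.28470) = 2.39608
g(2.39608) = -6.62000
s3 = 2.39608 − (-6.62000)·(2.39608 − 4.40000) / (-6.62000 − 63.85087) = 2.39608 − (13.26598)/(-70.47087) = 2.58432
g(2.58432) = -4.34568
s4 = 2.58432 − (-4.34568)·(2.58432 − 2.39608) / (-4.34568 − (-6.62000)) = 2.58432 − (-0.81806)/(2.27431) = 2.94402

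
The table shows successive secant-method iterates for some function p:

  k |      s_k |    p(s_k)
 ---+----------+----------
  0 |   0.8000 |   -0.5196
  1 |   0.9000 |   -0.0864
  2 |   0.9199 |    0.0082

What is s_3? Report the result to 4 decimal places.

0.9182

s_3 = 0.9199 − 0.0082·(0.9199 − 0.9000) / (0.0082 − (-0.0864))
   = 0.9199 − (0.000163)/(0.094600) = 0.918175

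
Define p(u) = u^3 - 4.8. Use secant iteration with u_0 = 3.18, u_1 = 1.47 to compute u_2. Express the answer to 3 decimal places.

1.566

p(3.18) = 27.35743, p(1.47) = -1.62348
u_2 = 1.47000 − (-1.62348)·(1.47000 − 3.18000) / (-1.62348 − 27.35743) = 1.47000 − (2.77615)/(-28.98091) = 1.56579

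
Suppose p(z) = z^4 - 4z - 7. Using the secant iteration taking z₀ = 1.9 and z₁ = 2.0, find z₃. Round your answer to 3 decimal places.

1.963

p(1.9) = -1.56790, p(2.0) = 1.00000
z₂ = 2.00000 − 1.00000·(2.00000 − 1.90000) / (1.00000 − (-1.56790)) = 2.00000 − (0.10000)/(2.56790) = 1.96106
p(1.96106) = -0.05446
z₃ = 1.96106 − (-0.05446)·(1.96106 − 2.00000) / (-0.05446 − 1.00000) = 1.96106 − (0.00212)/(-1.05446) = 1.96307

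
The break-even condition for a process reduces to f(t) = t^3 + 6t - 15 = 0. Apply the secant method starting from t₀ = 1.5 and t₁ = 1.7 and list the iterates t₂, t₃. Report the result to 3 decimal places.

f(1.5) = -2.62500, f(1.7) = 0.11300
t₂ = 1.70000 − 0.11300·(1.70000 − 1.50000) / (0.11300 − (-2.62500)) = 1.70000 − (0.02260)/(2.73800) = 1.69175
f(1.69175) = -0.00774
t₃ = 1.69175 − (-0.00774)·(1.69175 − 1.70000) / (-0.00774 − 0.11300) = 1.69175 − (0.00006)/(-0.12074) = 1.69228

1.692, 1.692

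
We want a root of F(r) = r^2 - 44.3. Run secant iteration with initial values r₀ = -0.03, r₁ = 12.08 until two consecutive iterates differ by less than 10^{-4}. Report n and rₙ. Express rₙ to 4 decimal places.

F(-0.03) = -44.299100, F(12.08) = 101.626400
r₂ = 12.080000 − 101.626400·(12.110000)/(145.925500) = 3.646274;  |Δ| = 8.433726
F(3.646274) = -31.004687
r₃ = 3.646274 − (-31.004687)·(-8.433726)/(-132.631087) = 5.617795;  |Δ| = 1.971521
F(5.617795) = -12.740375
r₄ = 5.617795 − (-12.740375)·(1.971521)/(18.264312) = 6.993041;  |Δ| = 1.375246
F(6.993041) = 4.602629
r₅ = 6.993041 − 4.602629·(1.375246)/(17.343005) = 6.628067;  |Δ| = 0.364974
F(6.628067) = -0.368723
r₆ = 6.628067 − (-0.368723)·(-0.364974)/(-4.971352) = 6.655137;  |Δ| = 0.027070
F(6.655137) = -0.009147
r₇ = 6.655137 − (-0.009147)·(0.027070)/(0.359576) = 6.655826;  |Δ| = 0.000689
F(6.655826) = 0.000019
r₈ = 6.655826 − 0.000019·(0.000689)/(0.009166) = 6.655825;  |Δ| = 0.000001
|r₈ − r₇| = 0.000001 < 10^{-4}

n = 8, rₙ = 6.6558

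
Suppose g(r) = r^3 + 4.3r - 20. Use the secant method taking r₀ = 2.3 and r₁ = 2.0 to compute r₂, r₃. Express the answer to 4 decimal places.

2.1869, 2.1948

g(2.3) = 2.057000, g(2.0) = -3.400000
r₂ = 2.000000 − (-3.400000)·(2.000000 − 2.300000) / (-3.400000 − 2.057000) = 2.000000 − (1.020000)/(-5.457000) = 2.186916
g(2.186916) = -0.137115
r₃ = 2.186916 − (-0.137115)·(2.186916 − 2.000000) / (-0.137115 − (-3.400000)) = 2.186916 − (-0.025629)/(3.262885) = 2.194771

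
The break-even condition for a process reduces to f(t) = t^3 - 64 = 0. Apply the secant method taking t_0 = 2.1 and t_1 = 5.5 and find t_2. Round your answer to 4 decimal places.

f(2.1) = -54.739000, f(5.5) = 102.375000
t_2 = 5.500000 − 102.375000·(5.500000 − 2.100000) / (102.375000 − (-54.739000)) = 5.500000 − (348.075000)/(157.114000) = 3.284570

3.2846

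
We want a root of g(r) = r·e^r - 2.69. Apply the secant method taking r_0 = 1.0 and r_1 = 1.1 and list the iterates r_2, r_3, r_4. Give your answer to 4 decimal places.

0.9952, 0.9948, 0.9948

g(1.0) = 0.028282, g(1.1) = 0.614583
r_2 = 1.100000 − 0.614583·(1.100000 − 1.000000) / (0.614583 − 0.028282) = 1.100000 − (0.061458)/(0.586301) = 0.995176
g(0.995176) = 0.002152
r_3 = 0.995176 − 0.002152·(0.995176 − 1.100000) / (0.002152 − 0.614583) = 0.995176 − (-0.000226)/(-0.612431) = 0.994808
g(0.994808) = 0.000164
r_4 = 0.994808 − 0.000164·(0.994808 − 0.995176) / (0.000164 − 0.002152) = 0.994808 − (0.000000)/(-0.001987) = 0.994777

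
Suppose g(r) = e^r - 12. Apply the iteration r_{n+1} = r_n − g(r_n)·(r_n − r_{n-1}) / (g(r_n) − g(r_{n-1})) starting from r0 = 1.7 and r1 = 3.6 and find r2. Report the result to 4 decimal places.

g(1.7) = -6.526053, g(3.6) = 24.598234
r2 = 3.600000 − 24.598234·(3.600000 − 1.700000) / (24.598234 − (-6.526053)) = 3.600000 − (46.736645)/(31.124287) = 2.098387

2.0984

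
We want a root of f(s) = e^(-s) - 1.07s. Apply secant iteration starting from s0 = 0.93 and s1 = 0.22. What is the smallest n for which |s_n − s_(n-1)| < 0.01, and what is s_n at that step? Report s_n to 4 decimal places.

f(0.93) = -0.600546, f(0.22) = 0.567119
s2 = 0.220000 − 0.567119·(-0.710000)/(1.167665) = 0.564837;  |Δ| = 0.344837
f(0.564837) = -0.035923
s3 = 0.564837 − (-0.035923)·(0.344837)/(-0.603042) = 0.544295;  |Δ| = 0.020542
f(0.544295) = -0.002145
s4 = 0.544295 − (-0.002145)·(-0.020542)/(0.033778) = 0.542991;  |Δ| = 0.001305
|s4 − s3| = 0.001305 < 0.01

n = 4, s_n = 0.5430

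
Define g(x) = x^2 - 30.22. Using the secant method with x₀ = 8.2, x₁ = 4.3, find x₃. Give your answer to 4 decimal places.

g(8.2) = 37.020000, g(4.3) = -11.730000
x₂ = 4.300000 − (-11.730000)·(4.300000 − 8.200000) / (-11.730000 − 37.020000) = 4.300000 − (45.747000)/(-48.750000) = 5.238400
g(5.238400) = -2.779165
x₃ = 5.238400 − (-2.779165)·(5.238400 − 4.300000) / (-2.779165 − (-11.730000)) = 5.238400 − (-2.607969)/(8.950835) = 5.529766

5.5298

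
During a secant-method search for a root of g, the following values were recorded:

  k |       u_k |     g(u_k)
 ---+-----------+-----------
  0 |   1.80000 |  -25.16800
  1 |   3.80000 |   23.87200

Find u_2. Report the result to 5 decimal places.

2.82643

u_2 = 3.80000 − 23.87200·(3.80000 − 1.80000) / (23.87200 − (-25.16800))
   = 3.80000 − (47.7440000)/(49.0400000) = 2.8264274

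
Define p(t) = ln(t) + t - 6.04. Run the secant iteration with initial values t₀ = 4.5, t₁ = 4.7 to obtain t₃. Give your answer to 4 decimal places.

p(4.5) = -0.035923, p(4.7) = 0.207563
t₂ = 4.700000 − 0.207563·(4.700000 − 4.500000) / (0.207563 − (-0.035923)) = 4.700000 − (0.041513)/(0.243485) = 4.529507
p(4.529507) = 0.000120
t₃ = 4.529507 − 0.000120·(4.529507 − 4.700000) / (0.000120 − 0.207563) = 4.529507 − (-0.000020)/(-0.207442) = 4.529408

4.5294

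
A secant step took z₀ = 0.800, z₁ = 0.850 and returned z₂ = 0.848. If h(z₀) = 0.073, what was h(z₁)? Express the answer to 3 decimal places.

-0.003

The secant line through (0.800, 0.073) and (0.850, h(z₁)) crosses zero at z₂ = 0.848.
So (0.800, 0.073), (0.850, h(z₁)), (0.848, 0) are collinear:
h(z₁) = 0.073 · (0.850 − 0.848) / (0.800 − 0.848) = 0.073 · (0.00200)/(-0.04800) = -0.00304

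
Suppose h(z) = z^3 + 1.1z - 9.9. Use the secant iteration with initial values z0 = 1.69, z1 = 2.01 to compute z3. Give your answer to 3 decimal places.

h(1.69) = -3.21419, h(2.01) = 0.43160
z2 = 2.01000 − 0.43160·(2.01000 − 1.69000) / (0.43160 − (-3.21419)) = 2.01000 − (0.13811)/(3.64579) = 1.97212
h(1.97212) = -0.06062
z3 = 1.97212 − (-0.06062)·(1.97212 − 2.01000) / (-0.06062 − 0.43160) = 1.97212 − (0.00230)/(-0.49222) = 1.97678

1.977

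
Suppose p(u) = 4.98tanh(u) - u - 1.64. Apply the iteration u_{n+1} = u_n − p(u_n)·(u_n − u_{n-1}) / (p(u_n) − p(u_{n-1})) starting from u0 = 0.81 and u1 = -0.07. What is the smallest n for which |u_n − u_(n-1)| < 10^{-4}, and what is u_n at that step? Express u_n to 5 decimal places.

n = 6, u_n = 0.44643

p(0.81) = 0.8845595, p(-0.07) = -1.9180317
u2 = -0.0700000 − (-1.9180317)·(-0.8800000)/(-2.8025912) = 0.5322526;  |Δ| = 0.6022526
p(0.5322526) = 0.2535110
u3 = 0.5322526 − 0.2535110·(0.6022526)/(2.1715427) = 0.4619442;  |Δ| = 0.0703084
p(0.4619442) = 0.0477599
u4 = 0.4619442 − 0.0477599·(-0.0703084)/(-0.2057511) = 0.4456239;  |Δ| = 0.0163203
p(0.4456239) = -0.0025136
u5 = 0.4456239 − (-0.0025136)·(-0.0163203)/(-0.0502735) = 0.4464399;  |Δ| = 0.0008160
p(0.4464399) = 0.0000219
u6 = 0.4464399 − 0.0000219·(0.0008160)/(0.0025355) = 0.4464329;  |Δ| = 0.0000070
|u6 − u5| = 0.0000070 < 10^{-4}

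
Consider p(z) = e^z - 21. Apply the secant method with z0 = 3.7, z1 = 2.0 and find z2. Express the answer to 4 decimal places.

p(3.7) = 19.447304, p(2.0) = -13.610944
z2 = 2.000000 − (-13.610944)·(2.000000 − 3.700000) / (-13.610944 − 19.447304) = 2.000000 − (23.138605)/(-33.058248) = 2.699934

2.6999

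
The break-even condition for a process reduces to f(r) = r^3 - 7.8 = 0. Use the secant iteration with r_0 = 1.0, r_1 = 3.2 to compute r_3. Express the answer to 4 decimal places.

1.7408

f(1.0) = -6.800000, f(3.2) = 24.968000
r_2 = 3.200000 − 24.968000·(3.200000 − 1.000000) / (24.968000 − (-6.800000)) = 3.200000 − (54.929600)/(31.768000) = 1.470914
f(1.470914) = -4.617547
r_3 = 1.470914 − (-4.617547)·(1.470914 − 3.200000) / (-4.617547 − 24.968000) = 1.470914 − (7.984136)/(-29.585547) = 1.740780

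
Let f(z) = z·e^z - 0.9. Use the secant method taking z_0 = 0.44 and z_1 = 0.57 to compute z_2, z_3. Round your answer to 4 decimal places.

f(0.44) = -0.216809, f(0.57) = 0.107912
z_2 = 0.570000 − 0.107912·(0.570000 − 0.440000) / (0.107912 − (-0.216809)) = 0.570000 − (0.014029)/(0.324721) = 0.526798
f(0.526798) = -0.007867
z_3 = 0.526798 − (-0.007867)·(0.526798 − 0.570000) / (-0.007867 − 0.107912) = 0.526798 − (0.000340)/(-0.115779) = 0.529734

0.5268, 0.5297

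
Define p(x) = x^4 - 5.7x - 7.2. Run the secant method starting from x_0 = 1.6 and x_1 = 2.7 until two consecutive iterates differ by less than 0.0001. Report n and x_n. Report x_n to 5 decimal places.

p(1.6) = -9.7664000, p(2.7) = 30.5541000
x_2 = 2.7000000 − 30.5541000·(1.1000000)/(40.3205000) = 1.8664411;  |Δ| = 0.8335589
p(1.8664411) = -5.7032279
x_3 = 1.8664411 − (-5.7032279)·(-0.8335589)/(-36.2573279) = 1.9975588;  |Δ| = 0.1311177
p(1.9975588) = -2.6640605
x_4 = 1.9975588 − (-2.6640605)·(0.1311177)/(3.0391674) = 2.1124934;  |Δ| = 0.1149346
p(2.1124934) = 0.6738387
x_5 = 2.1124934 − 0.6738387·(0.1149346)/(3.3378992) = 2.0892909;  |Δ| = 0.0232024
p(2.0892909) = -0.0545403
x_6 = 2.0892909 − (-0.0545403)·(-0.0232024)/(-0.7283790) = 2.0910283;  |Δ| = 0.0017374
p(2.0910283) = -0.0009845
x_7 = 2.0910283 − (-0.0009845)·(0.0017374)/(0.0535558) = 2.0910603;  |Δ| = 0.0000319
|x_7 − x_6| = 0.0000319 < 0.0001

n = 7, x_n = 2.09106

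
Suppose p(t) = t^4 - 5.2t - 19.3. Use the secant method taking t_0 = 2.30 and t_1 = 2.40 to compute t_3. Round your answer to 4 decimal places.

p(2.30) = -3.275900, p(2.40) = 1.397600
t_2 = 2.400000 − 1.397600·(2.400000 − 2.300000) / (1.397600 − (-3.275900)) = 2.400000 − (0.139760)/(4.673500) = 2.370095
p(2.370095) = -0.069859
t_3 = 2.370095 − (-0.069859)·(2.370095 − 2.400000) / (-0.069859 − 1.397600) = 2.370095 − (0.002089)/(-1.467459) = 2.371519

2.3715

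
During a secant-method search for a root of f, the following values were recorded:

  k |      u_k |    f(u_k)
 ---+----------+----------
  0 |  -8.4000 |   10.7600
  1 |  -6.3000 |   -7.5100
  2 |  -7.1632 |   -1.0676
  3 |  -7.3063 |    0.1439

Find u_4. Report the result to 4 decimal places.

u_4 = -7.3063 − 0.1439·(-7.3063 − (-7.1632)) / (0.1439 − (-1.0676))
   = -7.3063 − (-0.020592)/(1.211500) = -7.289303

-7.2893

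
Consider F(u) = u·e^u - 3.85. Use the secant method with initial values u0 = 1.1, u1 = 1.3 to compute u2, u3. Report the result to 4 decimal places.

F(1.1) = -0.545417, F(1.3) = 0.920086
u2 = 1.300000 − 0.920086·(1.300000 − 1.100000) / (0.920086 − (-0.545417)) = 1.300000 − (0.184017)/(1.465503) = 1.174434
F(1.174434) = -0.049166
u3 = 1.174434 − (-0.049166)·(1.174434 − 1.300000) / (-0.049166 − 0.920086) = 1.174434 − (0.006174)/(-0.969251) = 1.180804

1.1744, 1.1808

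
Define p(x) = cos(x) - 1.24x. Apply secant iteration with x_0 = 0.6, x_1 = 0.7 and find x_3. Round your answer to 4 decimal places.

p(0.6) = 0.081336, p(0.7) = -0.103158
x_2 = 0.700000 − (-0.103158)·(0.700000 − 0.600000) / (-0.103158 − 0.081336) = 0.700000 − (-0.010316)/(-0.184493) = 0.644086
p(0.644086) = 0.000982
x_3 = 0.644086 − 0.000982·(0.644086 − 0.700000) / (0.000982 − (-0.103158)) = 0.644086 − (-0.000055)/(0.104140) = 0.644613

0.6446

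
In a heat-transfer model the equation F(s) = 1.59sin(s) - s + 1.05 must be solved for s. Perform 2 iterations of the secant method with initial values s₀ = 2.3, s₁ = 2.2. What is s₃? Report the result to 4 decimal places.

F(2.3) = -0.064329, F(2.2) = 0.135509
s₂ = 2.200000 − 0.135509·(2.200000 − 2.300000) / (0.135509 − (-0.064329)) = 2.200000 − (-0.013551)/(0.199838) = 2.267810
F(2.267810) = 0.001343
s₃ = 2.267810 − 0.001343·(2.267810 − 2.200000) / (0.001343 − 0.135509) = 2.267810 − (0.000091)/(-0.134166) = 2.268489

2.2685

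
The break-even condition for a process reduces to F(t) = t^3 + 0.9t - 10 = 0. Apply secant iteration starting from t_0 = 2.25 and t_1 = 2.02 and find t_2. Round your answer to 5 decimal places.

2.01586

F(2.25) = 3.4156250, F(2.02) = 0.0604080
t_2 = 2.0200000 − 0.0604080·(2.0200000 − 2.2500000) / (0.0604080 − 3.4156250) = 2.0200000 − (-0.0138938)/(-3.3552170) = 2.0158590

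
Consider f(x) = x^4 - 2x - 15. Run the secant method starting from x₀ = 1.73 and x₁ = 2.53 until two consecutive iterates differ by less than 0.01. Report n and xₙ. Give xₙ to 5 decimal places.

n = 5, xₙ = 2.09281

f(1.73) = -9.5025496, f(2.53) = 20.9115208
x₂ = 2.5300000 − 20.9115208·(0.8000000)/(30.4140704) = 1.9799514;  |Δ| = 0.5500486
f(1.9799514) = -3.5918754
x₃ = 1.9799514 − (-3.5918754)·(-0.5500486)/(-24.5033962) = 2.0605813;  |Δ| = 0.0806299
f(2.0605813) = -1.0926869
x₄ = 2.0605813 − (-1.0926869)·(0.0806299)/(2.4991886) = 2.0958340;  |Δ| = 0.0352527
f(2.0958340) = 0.1025660
x₅ = 2.0958340 − 0.1025660·(0.0352527)/(1.1952528) = 2.0928089;  |Δ| = 0.0030251
|x₅ − x₄| = 0.0030251 < 0.01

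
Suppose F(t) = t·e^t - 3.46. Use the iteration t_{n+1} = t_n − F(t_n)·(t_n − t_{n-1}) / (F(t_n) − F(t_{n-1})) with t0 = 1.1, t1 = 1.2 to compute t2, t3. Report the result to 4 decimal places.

F(1.1) = -0.155417, F(1.2) = 0.524140
t2 = 1.200000 − 0.524140·(1.200000 − 1.100000) / (0.524140 − (-0.155417)) = 1.200000 − (0.052414)/(0.679558) = 1.122870
F(1.122870) = -0.008674
t3 = 1.122870 − (-0.008674)·(1.122870 − 1.200000) / (-0.008674 − 0.524140) = 1.122870 − (0.000669)/(-0.532814) = 1.124126

1.1229, 1.1241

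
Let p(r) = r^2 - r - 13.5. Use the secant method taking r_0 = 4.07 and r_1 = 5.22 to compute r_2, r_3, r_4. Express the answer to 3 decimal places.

p(4.07) = -1.00510, p(5.22) = 8.52840
r_2 = 5.22000 − 8.52840·(5.22000 − 4.07000) / (8.52840 − (-1.00510)) = 5.22000 − (9.80766)/(9.53350) = 4.19124
p(4.19124) = -0.12473
r_3 = 4.19124 − (-0.12473)·(4.19124 − 5.22000) / (-0.12473 − 8.52840) = 4.19124 − (0.12832)/(-8.65313) = 4.20607
p(4.20607) = -0.01504
r_4 = 4.20607 − (-0.01504)·(4.20607 − 4.19124) / (-0.01504 − (-0.12473)) = 4.20607 − (-0.00022)/(0.10969) = 4.20810

4.191, 4.206, 4.208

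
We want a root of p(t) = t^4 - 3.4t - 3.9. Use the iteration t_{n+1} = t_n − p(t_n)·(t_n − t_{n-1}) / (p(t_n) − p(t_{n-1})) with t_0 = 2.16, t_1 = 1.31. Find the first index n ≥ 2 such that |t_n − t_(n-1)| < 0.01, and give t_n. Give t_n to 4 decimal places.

n = 6, t_n = 1.7755

p(2.16) = 10.523823, p(1.31) = -5.409001
t_2 = 1.310000 − (-5.409001)·(-0.850000)/(-15.932824) = 1.598565;  |Δ| = 0.288565
p(1.598565) = -2.805004
t_3 = 1.598565 − (-2.805004)·(0.288565)/(2.603997) = 1.909404;  |Δ| = 0.310840
p(1.909404) = 2.900064
t_4 = 1.909404 − 2.900064·(0.310840)/(5.705068) = 1.751395;  |Δ| = 0.158009
p(1.751395) = -0.445898
t_5 = 1.751395 − (-0.445898)·(-0.158009)/(-3.345962) = 1.772452;  |Δ| = 0.021057
p(1.772452) = -0.056775
t_6 = 1.772452 − (-0.056775)·(0.021057)/(0.389123) = 1.775524;  |Δ| = 0.003072
|t_6 − t_5| = 0.003072 < 0.01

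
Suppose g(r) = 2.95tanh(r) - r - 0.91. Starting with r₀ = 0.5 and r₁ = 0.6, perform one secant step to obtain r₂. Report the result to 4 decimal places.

g(0.5) = -0.046754, g(0.6) = 0.074296
r₂ = 0.600000 − 0.074296·(0.600000 − 0.500000) / (0.074296 − (-0.046754)) = 0.600000 − (0.007430)/(0.121051) = 0.538624

0.5386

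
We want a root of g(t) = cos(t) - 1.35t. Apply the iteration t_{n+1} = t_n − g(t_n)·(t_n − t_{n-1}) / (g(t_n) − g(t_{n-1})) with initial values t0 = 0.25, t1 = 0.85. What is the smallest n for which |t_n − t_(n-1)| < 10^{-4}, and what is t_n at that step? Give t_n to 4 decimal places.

n = 5, t_n = 0.6080

g(0.25) = 0.631412, g(0.85) = -0.487517
t2 = 0.850000 − (-0.487517)·(0.600000)/(-1.118929) = 0.588580;  |Δ| = 0.261420
g(0.588580) = 0.037146
t3 = 0.588580 − 0.037146·(-0.261420)/(0.524663) = 0.607089;  |Δ| = 0.018509
g(0.607089) = 0.001742
t4 = 0.607089 − 0.001742·(0.018509)/(-0.035404) = 0.608000;  |Δ| = 0.000911
g(0.608000) = -0.000007
t5 = 0.608000 − (-0.000007)·(0.000911)/(-0.001750) = 0.607996;  |Δ| = 0.000004
|t5 − t4| = 0.000004 < 10^{-4}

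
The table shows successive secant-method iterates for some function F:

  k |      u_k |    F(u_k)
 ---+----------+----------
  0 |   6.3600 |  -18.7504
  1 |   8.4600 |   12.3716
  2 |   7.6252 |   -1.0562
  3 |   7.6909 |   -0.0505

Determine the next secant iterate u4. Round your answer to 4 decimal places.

7.6942

u4 = 7.6909 − (-0.0505)·(7.6909 − 7.6252) / (-0.0505 − (-1.0562))
   = 7.6909 − (-0.003318)/(1.005700) = 7.694199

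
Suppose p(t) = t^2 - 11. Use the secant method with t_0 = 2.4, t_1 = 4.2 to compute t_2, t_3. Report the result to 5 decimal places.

p(2.4) = -5.2400000, p(4.2) = 6.6400000
t_2 = 4.2000000 − 6.6400000·(4.2000000 − 2.4000000) / (6.6400000 − (-5.2400000)) = 4.2000000 − (11.9520000)/(11.8800000) = 3.1939394
p(3.1939394) = -0.7987511
t_3 = 3.1939394 − (-0.7987511)·(3.1939394 − 4.2000000) / (-0.7987511 − 6.6400000) = 3.1939394 − (0.8035921)/(-7.4387511) = 3.3019672

3.19394, 3.30197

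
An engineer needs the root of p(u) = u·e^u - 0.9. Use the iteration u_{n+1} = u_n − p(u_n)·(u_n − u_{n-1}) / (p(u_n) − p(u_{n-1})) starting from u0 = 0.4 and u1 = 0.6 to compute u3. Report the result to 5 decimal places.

0.52940

p(0.4) = -0.3032701, p(0.6) = 0.1932713
u2 = 0.6000000 − 0.1932713·(0.6000000 − 0.4000000) / (0.1932713 − (-0.3032701)) = 0.6000000 − (0.0386543)/(0.4965414) = 0.5221530
p(0.5221530) = -0.0198312
u3 = 0.5221530 − (-0.0198312)·(0.5221530 − 0.6000000) / (-0.0198312 − 0.1932713) = 0.5221530 − (0.0015438)/(-0.2131025) = 0.5293974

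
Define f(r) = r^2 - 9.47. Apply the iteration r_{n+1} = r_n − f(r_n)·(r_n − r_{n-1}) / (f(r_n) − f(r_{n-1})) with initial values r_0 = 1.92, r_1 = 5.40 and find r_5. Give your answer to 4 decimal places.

3.0772

f(1.92) = -5.783600, f(5.40) = 19.690000
r_2 = 5.400000 − 19.690000·(5.400000 − 1.920000) / (19.690000 − (-5.783600)) = 5.400000 − (68.521200)/(25.473600) = 2.710109
f(2.710109) = -2.125308
r_3 = 2.710109 − (-2.125308)·(2.710109 − 5.400000) / (-2.125308 − 19.690000) = 2.710109 − (5.716845)/(-21.815308) = 2.972166
f(2.972166) = -0.636230
r_4 = 2.972166 − (-0.636230)·(2.972166 − 2.710109) / (-0.636230 − (-2.125308)) = 2.972166 − (-0.166728)/(1.489078) = 3.084133
f(3.084133) = 0.041879
r_5 = 3.084133 − 0.041879·(3.084133 − 2.972166) / (0.041879 − (-0.636230)) = 3.084133 − (0.004689)/(0.678108) = 3.077218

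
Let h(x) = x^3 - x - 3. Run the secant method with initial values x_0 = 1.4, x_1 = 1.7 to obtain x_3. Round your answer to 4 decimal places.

1.6716

h(1.4) = -1.656000, h(1.7) = 0.213000
x_2 = 1.700000 − 0.213000·(1.700000 − 1.400000) / (0.213000 − (-1.656000)) = 1.700000 − (0.063900)/(1.869000) = 1.665811
h(1.665811) = -0.043311
x_3 = 1.665811 − (-0.043311)·(1.665811 − 1.700000) / (-0.043311 − 0.213000) = 1.665811 − (0.001481)/(-0.256311) = 1.671588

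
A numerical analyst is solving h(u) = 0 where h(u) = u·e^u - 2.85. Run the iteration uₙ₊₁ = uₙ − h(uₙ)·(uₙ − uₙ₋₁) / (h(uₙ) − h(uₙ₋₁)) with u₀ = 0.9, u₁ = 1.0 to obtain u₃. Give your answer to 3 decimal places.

h(0.9) = -0.63636, h(1.0) = -0.13172
u₂ = 1.00000 − (-0.13172)·(1.00000 − 0.90000) / (-0.13172 − (-0.63636)) = 1.00000 − (-0.01317)/(0.50464) = 1.02610
h(1.02610) = 0.01299
u₃ = 1.02610 − 0.01299·(1.02610 − 1.00000) / (0.01299 − (-0.13172)) = 1.02610 − (0.00034)/(0.14471) = 1.02376

1.024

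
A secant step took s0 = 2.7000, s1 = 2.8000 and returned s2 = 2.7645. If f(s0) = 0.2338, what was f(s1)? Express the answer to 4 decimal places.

The secant line through (2.7000, 0.2338) and (2.8000, f(s1)) crosses zero at s2 = 2.7645.
So (2.7000, 0.2338), (2.8000, f(s1)), (2.7645, 0) are collinear:
f(s1) = 0.2338 · (2.8000 − 2.7645) / (2.7000 − 2.7645) = 0.2338 · (0.035500)/(-0.064500) = -0.128681

-0.1287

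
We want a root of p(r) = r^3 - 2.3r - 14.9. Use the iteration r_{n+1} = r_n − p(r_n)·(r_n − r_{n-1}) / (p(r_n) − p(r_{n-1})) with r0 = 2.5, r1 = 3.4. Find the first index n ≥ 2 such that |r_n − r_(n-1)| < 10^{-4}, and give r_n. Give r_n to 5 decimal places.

n = 6, r_n = 2.77082

p(2.5) = -5.0250000, p(3.4) = 16.5840000
r2 = 3.4000000 − 16.5840000·(0.9000000)/(21.6090000) = 2.7092878;  |Δ| = 0.6907122
p(2.7092878) = -1.2445383
r3 = 2.7092878 − (-1.2445383)·(-0.6907122)/(-17.8285383) = 2.7575036;  |Δ| = 0.0482158
p(2.7575036) = -0.2746799
r4 = 2.7575036 − (-0.2746799)·(0.0482158)/(0.9698584) = 2.7711591;  |Δ| = 0.0136555
p(2.7711591) = 0.0069601
r5 = 2.7711591 − 0.0069601·(0.0136555)/(0.2816400) = 2.7708217;  |Δ| = 0.0003375
p(2.7708217) = -0.0000373
r6 = 2.7708217 − (-0.0000373)·(-0.0003375)/(-0.0069974) = 2.7708235;  |Δ| = 0.0000018
|r6 − r5| = 0.0000018 < 10^{-4}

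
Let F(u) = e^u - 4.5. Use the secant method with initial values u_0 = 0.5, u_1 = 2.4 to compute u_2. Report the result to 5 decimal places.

1.07789

F(0.5) = -2.8512787, F(2.4) = 6.5231764
u_2 = 2.4000000 − 6.5231764·(2.4000000 − 0.5000000) / (6.5231764 − (-2.8512787)) = 2.4000000 − (12.3940351)/(9.3744551) = 1.0778927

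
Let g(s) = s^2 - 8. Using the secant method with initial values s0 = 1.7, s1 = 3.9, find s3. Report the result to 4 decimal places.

2.7929

g(1.7) = -5.110000, g(3.9) = 7.210000
s2 = 3.900000 − 7.210000·(3.900000 − 1.700000) / (7.210000 − (-5.110000)) = 3.900000 − (15.862000)/(12.320000) = 2.612500
g(2.612500) = -1.174844
s3 = 2.612500 − (-1.174844)·(2.612500 − 3.900000) / (-1.174844 − 7.210000) = 2.612500 − (1.512611)/(-8.384844) = 2.792898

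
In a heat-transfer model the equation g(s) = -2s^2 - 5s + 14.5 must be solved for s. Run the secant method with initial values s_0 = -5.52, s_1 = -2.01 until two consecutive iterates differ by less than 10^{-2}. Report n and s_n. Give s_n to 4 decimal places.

g(-5.52) = -18.840800, g(-2.01) = 16.469800
s_2 = -2.010000 − 16.469800·(3.510000)/(35.310600) = -3.647157;  |Δ| = 1.637157
g(-3.647157) = 6.132276
s_3 = -3.647157 − 6.132276·(-1.637157)/(-10.337524) = -4.618328;  |Δ| = 0.971171
g(-4.618328) = -5.066262
s_4 = -4.618328 − (-5.066262)·(-0.971171)/(-11.198538) = -4.178966;  |Δ| = 0.439361
g(-4.178966) = 0.467313
s_5 = -4.178966 − 0.467313·(0.439361)/(5.533575) = -4.216071;  |Δ| = 0.037104
g(-4.216071) = 0.029851
s_6 = -4.216071 − 0.029851·(-0.037104)/(-0.437462) = -4.218602;  |Δ| = 0.002532
|s_6 − s_5| = 0.002532 < 10^{-2}

n = 6, s_n = -4.2186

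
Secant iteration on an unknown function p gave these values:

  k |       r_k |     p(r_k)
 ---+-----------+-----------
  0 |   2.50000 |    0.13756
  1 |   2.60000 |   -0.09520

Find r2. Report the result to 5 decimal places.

r2 = 2.60000 − (-0.09520)·(2.60000 − 2.50000) / (-0.09520 − 0.13756)
   = 2.60000 − (-0.0095200)/(-0.2327600) = 2.5590995

2.55910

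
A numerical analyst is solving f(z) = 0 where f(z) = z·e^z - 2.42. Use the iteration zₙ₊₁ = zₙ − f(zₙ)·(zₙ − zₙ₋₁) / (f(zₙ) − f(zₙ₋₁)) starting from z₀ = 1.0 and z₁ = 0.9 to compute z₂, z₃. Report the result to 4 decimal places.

f(1.0) = 0.298282, f(0.9) = -0.206357
z₂ = 0.900000 − (-0.206357)·(0.900000 − 1.000000) / (-0.206357 − 0.298282) = 0.900000 − (0.020636)/(-0.504639) = 0.940892
f(0.940892) = -0.009184
z₃ = 0.940892 − (-0.009184)·(0.940892 − 0.900000) / (-0.009184 − (-0.206357)) = 0.940892 − (-0.000376)/(0.197173) = 0.942797

0.9409, 0.9428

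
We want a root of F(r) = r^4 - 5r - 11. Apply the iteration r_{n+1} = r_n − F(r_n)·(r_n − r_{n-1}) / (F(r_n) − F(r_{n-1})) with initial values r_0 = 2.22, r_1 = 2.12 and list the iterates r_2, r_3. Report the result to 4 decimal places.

F(2.22) = 2.189127, F(2.12) = -1.400369
r_2 = 2.120000 − (-1.400369)·(2.120000 − 2.220000) / (-1.400369 − 2.189127) = 2.120000 − (0.140037)/(-3.589495) = 2.159013
F(2.159013) = -0.067002
r_3 = 2.159013 − (-0.067002)·(2.159013 − 2.120000) / (-0.067002 − (-1.400369)) = 2.159013 − (-0.002614)/(1.333366) = 2.160973

2.1590, 2.1610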